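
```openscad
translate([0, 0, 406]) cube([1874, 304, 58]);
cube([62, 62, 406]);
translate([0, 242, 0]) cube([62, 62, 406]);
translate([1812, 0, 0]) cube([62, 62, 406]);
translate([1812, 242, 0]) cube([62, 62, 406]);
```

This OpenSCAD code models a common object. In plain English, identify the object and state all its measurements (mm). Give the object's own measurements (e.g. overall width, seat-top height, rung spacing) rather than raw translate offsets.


A long wooden bench with a 1874 mm (x) × 304 mm (y) seat, 58 mm thick, its top surface 464 mm above the floor. Four 62 mm square legs at the seat corners, flush with the edges, run from z = 0 to the seat underside.


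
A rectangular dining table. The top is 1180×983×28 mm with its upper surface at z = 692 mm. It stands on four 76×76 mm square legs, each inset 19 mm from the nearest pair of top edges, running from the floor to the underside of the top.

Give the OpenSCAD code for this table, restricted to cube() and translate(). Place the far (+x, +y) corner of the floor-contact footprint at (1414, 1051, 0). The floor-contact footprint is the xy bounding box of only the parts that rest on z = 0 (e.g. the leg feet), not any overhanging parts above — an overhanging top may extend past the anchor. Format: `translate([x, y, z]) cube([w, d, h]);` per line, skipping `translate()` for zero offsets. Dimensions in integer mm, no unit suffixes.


translate([253, 87, 664]) cube([1180, 983, 28]);
translate([272, 106, 0]) cube([76, 76, 664]);
translate([1338, 106, 0]) cube([76, 76, 664]);
translate([272, 975, 0]) cube([76, 76, 664]);
translate([1338, 975, 0]) cube([76, 76, 664]);


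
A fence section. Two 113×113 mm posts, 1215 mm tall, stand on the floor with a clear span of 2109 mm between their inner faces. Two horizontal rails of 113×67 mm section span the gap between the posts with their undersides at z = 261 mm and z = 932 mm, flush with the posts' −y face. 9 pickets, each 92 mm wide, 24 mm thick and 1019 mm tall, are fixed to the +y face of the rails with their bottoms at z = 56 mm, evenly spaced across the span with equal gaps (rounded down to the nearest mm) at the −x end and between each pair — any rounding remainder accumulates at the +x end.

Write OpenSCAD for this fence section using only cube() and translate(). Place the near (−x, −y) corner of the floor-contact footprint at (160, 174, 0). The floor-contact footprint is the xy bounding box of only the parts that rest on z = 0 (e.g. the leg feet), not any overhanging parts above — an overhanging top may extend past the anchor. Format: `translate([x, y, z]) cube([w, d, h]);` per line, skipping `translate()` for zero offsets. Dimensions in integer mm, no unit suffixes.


translate([160, 174, 0]) cube([113, 113, 1215]);
translate([2382, 174, 0]) cube([113, 113, 1215]);
translate([273, 174, 261]) cube([2109, 113, 67]);
translate([273, 174, 932]) cube([2109, 113, 67]);
translate([401, 287, 56]) cube([92, 24, 1019]);
translate([621, 287, 56]) cube([92, 24, 1019]);
translate([841, 287, 56]) cube([92, 24, 1019]);
translate([1061, 287, 56]) cube([92, 24, 1019]);
translate([1281, 287, 56]) cube([92, 24, 1019]);
translate([1501, 287, 56]) cube([92, 24, 1019]);
translate([1721, 287, 56]) cube([92, 24, 1019]);
translate([1941, 287, 56]) cube([92, 24, 1019]);
translate([2161, 287, 56]) cube([92, 24, 1019]);


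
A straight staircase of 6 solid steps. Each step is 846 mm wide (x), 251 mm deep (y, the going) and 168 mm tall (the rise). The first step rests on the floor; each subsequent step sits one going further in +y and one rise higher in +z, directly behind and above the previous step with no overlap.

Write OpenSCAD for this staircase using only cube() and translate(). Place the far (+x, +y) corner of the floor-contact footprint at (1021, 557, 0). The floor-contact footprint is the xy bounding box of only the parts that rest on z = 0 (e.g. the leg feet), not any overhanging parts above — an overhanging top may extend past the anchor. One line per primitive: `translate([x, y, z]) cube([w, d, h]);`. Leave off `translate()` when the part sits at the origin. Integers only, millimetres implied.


translate([175, 306, 0]) cube([846, 251, 168]);
translate([175, 557, 168]) cube([846, 251, 168]);
translate([175, 808, 336]) cube([846, 251, 168]);
translate([175, 1059, 504]) cube([846, 251, 168]);
translate([175, 1310, 672]) cube([846, 251, 168]);
translate([175, 1561, 840]) cube([846, 251, 168]);


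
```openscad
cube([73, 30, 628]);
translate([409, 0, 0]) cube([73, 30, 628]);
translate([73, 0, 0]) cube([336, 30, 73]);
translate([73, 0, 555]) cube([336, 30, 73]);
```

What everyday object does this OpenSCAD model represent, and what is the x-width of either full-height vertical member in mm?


A picture frame. The border width is 73 mm.

Four thin pieces enclosing a rectangular opening — a picture frame. The two full-height stiles are 628 mm tall; the top rail sits at z = 555 and is 73 mm tall, so the border above the opening is 628 − 555 = 73 mm, matching the stile x-width.


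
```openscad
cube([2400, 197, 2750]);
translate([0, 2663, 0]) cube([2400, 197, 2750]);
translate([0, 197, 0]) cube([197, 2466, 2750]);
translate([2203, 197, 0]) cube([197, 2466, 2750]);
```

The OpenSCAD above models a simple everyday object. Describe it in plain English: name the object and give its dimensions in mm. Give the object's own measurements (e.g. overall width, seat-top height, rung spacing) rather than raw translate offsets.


The wall frame of a small rectangular building: four walls, each 2750 mm tall and 197 mm thick, enclosing a footprint 2400 mm (x) by 2860 mm (y) outside-to-outside, with no floor or roof. The front and back walls (the −y and +y sides) span the full width; the two side walls fit between them.


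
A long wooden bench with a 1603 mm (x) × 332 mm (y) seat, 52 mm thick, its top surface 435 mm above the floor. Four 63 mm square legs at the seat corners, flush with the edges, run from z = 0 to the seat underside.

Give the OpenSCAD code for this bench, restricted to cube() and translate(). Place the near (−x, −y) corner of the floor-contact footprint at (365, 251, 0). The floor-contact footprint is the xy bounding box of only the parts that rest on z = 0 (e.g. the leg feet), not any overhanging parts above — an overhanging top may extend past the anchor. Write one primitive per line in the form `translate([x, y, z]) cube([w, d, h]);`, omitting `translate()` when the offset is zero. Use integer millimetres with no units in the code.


translate([365, 251, 383]) cube([1603, 332, 52]);
translate([365, 251, 0]) cube([63, 63, 383]);
translate([365, 520, 0]) cube([63, 63, 383]);
translate([1905, 251, 0]) cube([63, 63, 383]);
translate([1905, 520, 0]) cube([63, 63, 383]);


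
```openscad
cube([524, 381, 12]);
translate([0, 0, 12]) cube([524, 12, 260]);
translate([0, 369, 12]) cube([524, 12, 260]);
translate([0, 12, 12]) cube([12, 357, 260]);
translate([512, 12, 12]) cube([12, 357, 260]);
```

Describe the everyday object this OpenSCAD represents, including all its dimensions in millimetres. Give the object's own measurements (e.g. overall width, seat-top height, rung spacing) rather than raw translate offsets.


An open-topped rectangular box: outside dimensions 524×381×272 mm, with a uniform wall and base thickness of 12 mm. The base is a full 524×381 slab on the floor; four walls sit on top of the base. The front and back walls (the −y and +y sides) span the full width; the two side walls fit between them.


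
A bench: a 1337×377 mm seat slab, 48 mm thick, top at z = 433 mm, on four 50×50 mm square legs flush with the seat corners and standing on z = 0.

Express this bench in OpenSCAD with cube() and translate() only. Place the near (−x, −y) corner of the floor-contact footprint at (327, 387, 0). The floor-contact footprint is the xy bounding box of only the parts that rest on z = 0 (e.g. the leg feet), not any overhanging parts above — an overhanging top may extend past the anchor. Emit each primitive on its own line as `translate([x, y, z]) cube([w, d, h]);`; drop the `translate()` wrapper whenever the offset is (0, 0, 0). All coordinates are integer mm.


// leg_h = 433 − 48 = 385
translate([327, 387, 385]) cube([1337, 377, 48]);
translate([327, 387, 0]) cube([50, 50, 385]);
translate([327, 714, 0]) cube([50, 50, 385]);
translate([1614, 387, 0]) cube([50, 50, 385]);
translate([1614, 714, 0]) cube([50, 50, 385]);


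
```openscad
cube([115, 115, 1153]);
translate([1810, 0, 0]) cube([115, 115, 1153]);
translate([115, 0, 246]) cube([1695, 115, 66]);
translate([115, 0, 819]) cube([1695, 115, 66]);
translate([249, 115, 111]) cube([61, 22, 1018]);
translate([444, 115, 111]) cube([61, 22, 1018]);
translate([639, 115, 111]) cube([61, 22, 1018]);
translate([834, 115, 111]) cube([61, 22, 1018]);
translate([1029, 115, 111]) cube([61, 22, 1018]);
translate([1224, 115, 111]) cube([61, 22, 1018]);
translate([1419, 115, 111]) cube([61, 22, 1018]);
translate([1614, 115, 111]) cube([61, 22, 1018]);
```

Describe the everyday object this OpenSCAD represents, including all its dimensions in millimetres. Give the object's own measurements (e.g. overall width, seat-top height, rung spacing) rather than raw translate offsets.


A fence section. Two 115×115 mm posts, 1153 mm tall, stand on the floor with a clear span of 1695 mm between their inner faces. Two horizontal rails of 115×66 mm section span the gap between the posts with their undersides at z = 246 mm and z = 819 mm, flush with the posts' −y face. 8 pickets, each 61 mm wide, 22 mm thick and 1018 mm tall, are fixed to the +y face of the rails with their bottoms at z = 111 mm, spaced across the span with a 134 mm gap after the −x post and between neighbouring pickets, with 135 mm left before the +x post.


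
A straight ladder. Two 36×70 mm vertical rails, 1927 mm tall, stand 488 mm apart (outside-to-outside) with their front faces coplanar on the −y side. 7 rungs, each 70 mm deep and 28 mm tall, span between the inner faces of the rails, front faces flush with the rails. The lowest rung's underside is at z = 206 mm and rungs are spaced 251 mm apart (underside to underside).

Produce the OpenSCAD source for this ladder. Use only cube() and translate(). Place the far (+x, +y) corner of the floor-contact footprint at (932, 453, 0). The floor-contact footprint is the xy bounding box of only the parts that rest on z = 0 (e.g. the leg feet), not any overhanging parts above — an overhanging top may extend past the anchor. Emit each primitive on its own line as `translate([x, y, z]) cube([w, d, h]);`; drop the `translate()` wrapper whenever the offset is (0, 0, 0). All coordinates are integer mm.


translate([444, 383, 0]) cube([36, 70, 1927]);
translate([896, 383, 0]) cube([36, 70, 1927]);
translate([480, 383, 206]) cube([416, 70, 28]);
translate([480, 383, 457]) cube([416, 70, 28]);
translate([480, 383, 708]) cube([416, 70, 28]);
translate([480, 383, 959]) cube([416, 70, 28]);
translate([480, 383, 1210]) cube([416, 70, 28]);
translate([480, 383, 1461]) cube([416, 70, 28]);
translate([480, 383, 1712]) cube([416, 70, 28]);


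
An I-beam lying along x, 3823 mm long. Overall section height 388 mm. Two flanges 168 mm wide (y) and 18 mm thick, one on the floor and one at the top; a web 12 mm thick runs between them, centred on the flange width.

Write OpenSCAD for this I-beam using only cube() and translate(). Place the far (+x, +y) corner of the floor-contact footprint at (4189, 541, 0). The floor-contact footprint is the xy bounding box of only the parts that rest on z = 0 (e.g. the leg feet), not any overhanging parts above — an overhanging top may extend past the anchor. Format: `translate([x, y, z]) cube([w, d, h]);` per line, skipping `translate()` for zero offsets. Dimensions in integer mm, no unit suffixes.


translate([366, 373, 0]) cube([3823, 168, 18]);
translate([366, 451, 18]) cube([3823, 12, 352]);
translate([366, 373, 370]) cube([3823, 168, 18]);


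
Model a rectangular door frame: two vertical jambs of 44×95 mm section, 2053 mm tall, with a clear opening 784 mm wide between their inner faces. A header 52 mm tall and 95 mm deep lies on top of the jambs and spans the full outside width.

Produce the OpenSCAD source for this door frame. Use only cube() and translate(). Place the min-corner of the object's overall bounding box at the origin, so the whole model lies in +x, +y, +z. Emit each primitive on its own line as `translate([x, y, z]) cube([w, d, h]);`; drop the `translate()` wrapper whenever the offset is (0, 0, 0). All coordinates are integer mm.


cube([44, 95, 2053]);
translate([828, 0, 0]) cube([44, 95, 2053]);
translate([0, 0, 2053]) cube([872, 95, 52]);


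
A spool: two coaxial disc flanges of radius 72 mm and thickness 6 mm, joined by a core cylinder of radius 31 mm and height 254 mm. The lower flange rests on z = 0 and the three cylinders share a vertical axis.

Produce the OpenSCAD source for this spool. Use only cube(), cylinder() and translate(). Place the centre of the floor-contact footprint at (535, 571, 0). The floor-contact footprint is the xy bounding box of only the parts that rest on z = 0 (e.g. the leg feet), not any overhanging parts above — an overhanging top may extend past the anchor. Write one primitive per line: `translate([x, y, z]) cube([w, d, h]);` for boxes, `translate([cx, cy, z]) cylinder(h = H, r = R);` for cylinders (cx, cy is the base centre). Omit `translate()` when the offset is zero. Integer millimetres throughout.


translate([535, 571, 0]) cylinder(h = 6, r = 72);
translate([535, 571, 6]) cylinder(h = 254, r = 31);
translate([535, 571, 260]) cylinder(h = 6, r = 72);


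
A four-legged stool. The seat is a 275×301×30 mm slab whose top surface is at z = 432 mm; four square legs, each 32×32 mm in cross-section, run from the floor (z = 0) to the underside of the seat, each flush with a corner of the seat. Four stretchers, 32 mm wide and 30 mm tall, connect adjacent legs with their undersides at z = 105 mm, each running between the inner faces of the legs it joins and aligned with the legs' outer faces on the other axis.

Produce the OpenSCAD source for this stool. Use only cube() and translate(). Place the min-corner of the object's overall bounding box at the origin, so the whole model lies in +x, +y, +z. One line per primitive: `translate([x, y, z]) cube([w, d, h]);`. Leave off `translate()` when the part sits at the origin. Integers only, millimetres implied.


translate([0, 0, 402]) cube([275, 301, 30]);
cube([32, 32, 402]);
translate([243, 0, 0]) cube([32, 32, 402]);
translate([0, 269, 0]) cube([32, 32, 402]);
translate([243, 269, 0]) cube([32, 32, 402]);
translate([32, 0, 105]) cube([211, 32, 30]);
translate([32, 269, 105]) cube([211, 32, 30]);
translate([0, 32, 105]) cube([32, 237, 30]);
translate([243, 32, 105]) cube([32, 237, 30]);


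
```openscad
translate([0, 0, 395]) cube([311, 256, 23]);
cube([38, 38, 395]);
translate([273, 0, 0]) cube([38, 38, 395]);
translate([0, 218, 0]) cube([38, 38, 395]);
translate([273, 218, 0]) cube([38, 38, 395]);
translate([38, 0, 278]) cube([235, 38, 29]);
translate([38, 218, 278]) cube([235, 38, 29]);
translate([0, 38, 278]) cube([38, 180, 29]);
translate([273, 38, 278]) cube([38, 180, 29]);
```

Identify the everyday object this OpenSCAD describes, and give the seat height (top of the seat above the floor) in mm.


A stool. The seat height is 418 mm.

A 311×256×23 slab at z = 395 on four corner posts — a stool. The seat top is 395 + 23 = 418 mm.


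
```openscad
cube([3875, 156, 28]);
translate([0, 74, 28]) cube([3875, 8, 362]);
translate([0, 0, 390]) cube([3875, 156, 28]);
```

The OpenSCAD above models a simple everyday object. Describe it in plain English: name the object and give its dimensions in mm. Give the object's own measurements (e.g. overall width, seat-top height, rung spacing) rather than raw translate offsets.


An I-beam lying along x, 3875 mm long. Overall section height 418 mm. Two flanges 156 mm wide (y) and 28 mm thick, one on the floor and one at the top; a web 8 mm thick runs between them, centred on the flange width.


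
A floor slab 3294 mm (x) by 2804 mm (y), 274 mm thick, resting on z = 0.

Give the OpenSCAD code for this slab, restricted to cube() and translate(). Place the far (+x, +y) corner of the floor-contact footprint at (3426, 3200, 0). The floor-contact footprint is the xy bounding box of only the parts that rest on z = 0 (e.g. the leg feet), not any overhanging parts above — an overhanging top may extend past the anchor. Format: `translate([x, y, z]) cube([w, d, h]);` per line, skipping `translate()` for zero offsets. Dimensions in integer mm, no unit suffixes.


translate([132, 396, 0]) cube([3294, 2804, 274]);


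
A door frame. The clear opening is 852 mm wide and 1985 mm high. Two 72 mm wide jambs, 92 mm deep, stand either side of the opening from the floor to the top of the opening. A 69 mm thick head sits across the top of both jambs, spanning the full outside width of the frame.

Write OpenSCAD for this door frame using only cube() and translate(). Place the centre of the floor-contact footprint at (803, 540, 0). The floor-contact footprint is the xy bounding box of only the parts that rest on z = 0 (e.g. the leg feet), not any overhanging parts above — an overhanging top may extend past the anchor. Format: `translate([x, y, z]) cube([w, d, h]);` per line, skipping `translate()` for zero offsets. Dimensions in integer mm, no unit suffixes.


translate([305, 494, 0]) cube([72, 92, 1985]);
translate([1229, 494, 0]) cube([72, 92, 1985]);
translate([305, 494, 1985]) cube([996, 92, 69]);


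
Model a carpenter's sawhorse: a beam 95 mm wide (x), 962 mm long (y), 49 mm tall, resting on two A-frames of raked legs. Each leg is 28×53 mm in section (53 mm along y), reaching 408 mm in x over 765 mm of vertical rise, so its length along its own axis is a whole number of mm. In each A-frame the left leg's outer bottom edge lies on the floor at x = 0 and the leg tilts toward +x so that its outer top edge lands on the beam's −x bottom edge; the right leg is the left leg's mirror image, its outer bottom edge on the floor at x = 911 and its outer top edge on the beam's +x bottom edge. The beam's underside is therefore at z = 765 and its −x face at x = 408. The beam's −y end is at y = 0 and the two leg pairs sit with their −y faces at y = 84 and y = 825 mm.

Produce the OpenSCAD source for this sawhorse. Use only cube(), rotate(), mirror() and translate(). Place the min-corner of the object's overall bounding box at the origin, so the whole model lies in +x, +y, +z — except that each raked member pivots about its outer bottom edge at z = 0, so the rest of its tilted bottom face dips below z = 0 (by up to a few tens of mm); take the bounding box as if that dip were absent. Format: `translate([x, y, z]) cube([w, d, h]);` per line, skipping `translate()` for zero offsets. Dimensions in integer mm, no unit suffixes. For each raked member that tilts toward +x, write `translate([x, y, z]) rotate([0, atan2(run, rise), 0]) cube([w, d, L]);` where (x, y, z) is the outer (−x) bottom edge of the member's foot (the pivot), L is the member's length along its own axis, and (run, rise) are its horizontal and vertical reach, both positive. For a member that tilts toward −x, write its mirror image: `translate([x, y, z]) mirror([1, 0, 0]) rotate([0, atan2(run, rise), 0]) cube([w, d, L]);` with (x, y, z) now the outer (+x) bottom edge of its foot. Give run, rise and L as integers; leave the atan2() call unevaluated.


// leg length = √(408² + 765²) = 867
// right-leg outer foot x = 2·408 + 95 = 911
// beam min-corner = (408, 0, 765)
translate([408, 0, 765]) cube([95, 962, 49]);
translate([0, 84, 0]) rotate([0, atan2(408, 765), 0]) cube([28, 53, 867]);
translate([911, 84, 0]) mirror([1, 0, 0]) rotate([0, atan2(408, 765), 0]) cube([28, 53, 867]);
translate([0, 825, 0]) rotate([0, atan2(408, 765), 0]) cube([28, 53, 867]);
translate([911, 825, 0]) mirror([1, 0, 0]) rotate([0, atan2(408, 765), 0]) cube([28, 53, 867]);


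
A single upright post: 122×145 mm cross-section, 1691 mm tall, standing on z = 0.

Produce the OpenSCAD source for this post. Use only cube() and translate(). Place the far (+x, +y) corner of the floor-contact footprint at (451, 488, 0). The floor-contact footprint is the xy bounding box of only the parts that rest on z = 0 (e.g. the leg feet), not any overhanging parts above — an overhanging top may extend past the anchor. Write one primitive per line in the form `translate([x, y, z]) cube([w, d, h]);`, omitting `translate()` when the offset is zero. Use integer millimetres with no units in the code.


translate([329, 343, 0]) cube([122, 145, 1691]);


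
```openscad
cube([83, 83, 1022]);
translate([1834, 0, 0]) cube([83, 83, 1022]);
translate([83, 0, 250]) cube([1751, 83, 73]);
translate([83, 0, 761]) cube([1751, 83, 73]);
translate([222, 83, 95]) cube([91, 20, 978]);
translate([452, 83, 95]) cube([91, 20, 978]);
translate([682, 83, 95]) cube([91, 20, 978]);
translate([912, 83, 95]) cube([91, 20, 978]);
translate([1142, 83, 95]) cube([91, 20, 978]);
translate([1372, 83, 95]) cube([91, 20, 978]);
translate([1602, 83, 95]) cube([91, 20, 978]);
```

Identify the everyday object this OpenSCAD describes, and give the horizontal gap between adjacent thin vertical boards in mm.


A fence section. The picket gap is 139 mm.

Two posts, two rails, 7 pickets — a fence section. Span 1751 mm holds 7 pickets of 91 mm with 8 equal gaps: ⌊(1751 − 7·91) / 8⌋ = 139 mm.


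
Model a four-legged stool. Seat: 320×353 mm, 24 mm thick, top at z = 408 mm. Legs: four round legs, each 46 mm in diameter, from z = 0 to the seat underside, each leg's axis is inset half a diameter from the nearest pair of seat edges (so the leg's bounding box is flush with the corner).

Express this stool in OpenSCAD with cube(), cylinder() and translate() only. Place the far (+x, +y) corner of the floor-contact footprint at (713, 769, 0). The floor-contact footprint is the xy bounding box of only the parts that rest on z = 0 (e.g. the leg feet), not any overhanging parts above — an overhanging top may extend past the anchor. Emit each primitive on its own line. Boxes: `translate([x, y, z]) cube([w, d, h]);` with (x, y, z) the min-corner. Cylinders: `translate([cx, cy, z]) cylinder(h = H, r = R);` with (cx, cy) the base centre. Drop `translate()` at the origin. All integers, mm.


translate([393, 416, 384]) cube([320, 353, 24]);
translate([416, 439, 0]) cylinder(h = 384, r = 23);
translate([690, 439, 0]) cylinder(h = 384, r = 23);
translate([416, 746, 0]) cylinder(h = 384, r = 23);
translate([690, 746, 0]) cylinder(h = 384, r = 23);


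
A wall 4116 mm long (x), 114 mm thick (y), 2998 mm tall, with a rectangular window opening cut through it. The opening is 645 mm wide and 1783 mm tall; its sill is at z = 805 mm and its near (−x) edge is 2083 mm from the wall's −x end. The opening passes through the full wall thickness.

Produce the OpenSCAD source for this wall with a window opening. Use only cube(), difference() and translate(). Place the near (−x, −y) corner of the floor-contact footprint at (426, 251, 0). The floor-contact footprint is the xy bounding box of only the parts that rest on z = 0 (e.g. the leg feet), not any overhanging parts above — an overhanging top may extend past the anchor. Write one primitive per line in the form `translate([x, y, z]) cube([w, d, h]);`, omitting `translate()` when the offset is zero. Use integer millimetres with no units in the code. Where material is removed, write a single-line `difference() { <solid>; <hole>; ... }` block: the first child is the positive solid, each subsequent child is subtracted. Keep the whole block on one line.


difference() { translate([426, 251, 0]) cube([4116, 114, 2998]); translate([2509, 251, 805]) cube([645, 114, 1783]); }


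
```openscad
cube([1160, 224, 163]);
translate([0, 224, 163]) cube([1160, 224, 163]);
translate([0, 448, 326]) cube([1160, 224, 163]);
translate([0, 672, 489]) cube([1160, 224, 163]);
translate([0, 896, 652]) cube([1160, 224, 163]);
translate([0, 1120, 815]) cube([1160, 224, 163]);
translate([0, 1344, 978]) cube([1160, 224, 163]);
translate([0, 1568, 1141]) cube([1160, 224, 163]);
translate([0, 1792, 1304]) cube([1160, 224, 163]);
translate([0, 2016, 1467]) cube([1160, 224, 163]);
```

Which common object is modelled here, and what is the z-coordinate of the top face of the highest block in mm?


A staircase. The total rise is 1630 mm.

10 identical blocks, each offset up and back from the previous — a staircase. Each step is 163 mm tall and there are 10 of them, so the total rise is 10 × 163 = 1630 mm.


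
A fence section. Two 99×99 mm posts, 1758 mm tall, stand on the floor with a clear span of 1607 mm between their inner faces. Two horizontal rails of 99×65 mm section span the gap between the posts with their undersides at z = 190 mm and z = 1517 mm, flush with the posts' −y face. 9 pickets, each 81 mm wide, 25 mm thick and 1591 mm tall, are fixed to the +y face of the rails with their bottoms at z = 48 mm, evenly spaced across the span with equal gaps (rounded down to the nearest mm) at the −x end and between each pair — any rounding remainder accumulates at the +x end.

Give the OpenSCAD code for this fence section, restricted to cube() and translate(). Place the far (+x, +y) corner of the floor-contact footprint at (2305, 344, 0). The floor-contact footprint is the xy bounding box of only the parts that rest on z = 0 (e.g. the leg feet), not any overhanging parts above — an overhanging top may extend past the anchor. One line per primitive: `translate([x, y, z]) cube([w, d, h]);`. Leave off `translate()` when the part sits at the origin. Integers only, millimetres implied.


translate([500, 245, 0]) cube([99, 99, 1758]);
translate([2206, 245, 0]) cube([99, 99, 1758]);
translate([599, 245, 190]) cube([1607, 99, 65]);
translate([599, 245, 1517]) cube([1607, 99, 65]);
translate([686, 344, 48]) cube([81, 25, 1591]);
translate([854, 344, 48]) cube([81, 25, 1591]);
translate([1022, 344, 48]) cube([81, 25, 1591]);
translate([1190, 344, 48]) cube([81, 25, 1591]);
translate([1358, 344, 48]) cube([81, 25, 1591]);
translate([1526, 344, 48]) cube([81, 25, 1591]);
translate([1694, 344, 48]) cube([81, 25, 1591]);
translate([1862, 344, 48]) cube([81, 25, 1591]);
translate([2030, 344, 48]) cube([81, 25, 1591]);


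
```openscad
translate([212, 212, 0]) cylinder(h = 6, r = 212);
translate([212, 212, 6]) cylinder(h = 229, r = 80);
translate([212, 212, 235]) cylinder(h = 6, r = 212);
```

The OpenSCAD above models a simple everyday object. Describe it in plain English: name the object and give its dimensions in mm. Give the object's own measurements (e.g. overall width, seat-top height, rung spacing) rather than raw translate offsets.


A spool: two coaxial disc flanges of radius 212 mm and thickness 6 mm, joined by a core cylinder of radius 80 mm and height 229 mm. The lower flange rests on z = 0 and the three cylinders share a vertical axis.


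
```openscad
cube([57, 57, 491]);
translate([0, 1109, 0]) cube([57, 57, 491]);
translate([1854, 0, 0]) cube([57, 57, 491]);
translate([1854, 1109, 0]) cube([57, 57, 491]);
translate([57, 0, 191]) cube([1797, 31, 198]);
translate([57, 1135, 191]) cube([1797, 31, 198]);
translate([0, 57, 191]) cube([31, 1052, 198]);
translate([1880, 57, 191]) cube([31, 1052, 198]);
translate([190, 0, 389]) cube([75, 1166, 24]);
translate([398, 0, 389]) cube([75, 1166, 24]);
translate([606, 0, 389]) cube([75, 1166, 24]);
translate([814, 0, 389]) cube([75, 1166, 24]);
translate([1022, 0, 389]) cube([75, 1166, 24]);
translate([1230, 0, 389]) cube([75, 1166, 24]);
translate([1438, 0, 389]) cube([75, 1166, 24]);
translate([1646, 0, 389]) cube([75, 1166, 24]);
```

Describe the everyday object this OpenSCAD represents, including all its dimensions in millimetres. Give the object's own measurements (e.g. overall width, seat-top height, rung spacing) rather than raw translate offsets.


A bed frame 1911 mm long (x) by 1166 mm wide (y). Four 57×57 mm corner posts, 491 mm tall, at the corners of the footprint. Four rails of 31 mm thickness and 198 mm height run between adjacent posts with their undersides at z = 191 mm, their outer faces flush with the outside of the frame (the two x-running rails run between the posts' inner faces; the two y-running rails run between the posts' inner faces). 8 slats, each 75 mm wide (x) and 24 mm thick, lie across the top of the two x-running rails, running the full 1166 mm width of the frame in y; along x they sit between the end posts with a 133 mm gap after the −x posts and between neighbouring slats and before the +x posts.


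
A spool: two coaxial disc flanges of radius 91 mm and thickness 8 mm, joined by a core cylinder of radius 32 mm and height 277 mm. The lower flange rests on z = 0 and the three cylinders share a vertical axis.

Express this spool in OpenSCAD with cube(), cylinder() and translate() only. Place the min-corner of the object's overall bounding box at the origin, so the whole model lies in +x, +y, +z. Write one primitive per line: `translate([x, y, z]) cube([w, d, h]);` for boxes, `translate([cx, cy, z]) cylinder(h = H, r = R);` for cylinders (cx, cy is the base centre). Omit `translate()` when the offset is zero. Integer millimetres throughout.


translate([91, 91, 0]) cylinder(h = 8, r = 91);
translate([91, 91, 8]) cylinder(h = 277, r = 32);
translate([91, 91, 285]) cylinder(h = 8, r = 91);


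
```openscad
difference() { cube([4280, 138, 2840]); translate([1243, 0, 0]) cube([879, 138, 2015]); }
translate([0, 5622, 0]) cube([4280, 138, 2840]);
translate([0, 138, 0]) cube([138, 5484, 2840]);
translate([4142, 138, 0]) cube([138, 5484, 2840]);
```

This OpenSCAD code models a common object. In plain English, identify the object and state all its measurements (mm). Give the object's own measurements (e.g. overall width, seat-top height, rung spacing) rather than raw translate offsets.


A single room: four walls, each 2840 mm tall and 138 mm thick, enclosing an outside footprint 4280×5760 mm (x × y), no floor or roof. The front and back walls (−y and +y sides) run the full x-width; the side walls fit between their inner faces. A door opening 879 mm wide and 2015 mm tall is cut through the front wall from the floor up, its −x edge 1243 mm from the wall's −x end.


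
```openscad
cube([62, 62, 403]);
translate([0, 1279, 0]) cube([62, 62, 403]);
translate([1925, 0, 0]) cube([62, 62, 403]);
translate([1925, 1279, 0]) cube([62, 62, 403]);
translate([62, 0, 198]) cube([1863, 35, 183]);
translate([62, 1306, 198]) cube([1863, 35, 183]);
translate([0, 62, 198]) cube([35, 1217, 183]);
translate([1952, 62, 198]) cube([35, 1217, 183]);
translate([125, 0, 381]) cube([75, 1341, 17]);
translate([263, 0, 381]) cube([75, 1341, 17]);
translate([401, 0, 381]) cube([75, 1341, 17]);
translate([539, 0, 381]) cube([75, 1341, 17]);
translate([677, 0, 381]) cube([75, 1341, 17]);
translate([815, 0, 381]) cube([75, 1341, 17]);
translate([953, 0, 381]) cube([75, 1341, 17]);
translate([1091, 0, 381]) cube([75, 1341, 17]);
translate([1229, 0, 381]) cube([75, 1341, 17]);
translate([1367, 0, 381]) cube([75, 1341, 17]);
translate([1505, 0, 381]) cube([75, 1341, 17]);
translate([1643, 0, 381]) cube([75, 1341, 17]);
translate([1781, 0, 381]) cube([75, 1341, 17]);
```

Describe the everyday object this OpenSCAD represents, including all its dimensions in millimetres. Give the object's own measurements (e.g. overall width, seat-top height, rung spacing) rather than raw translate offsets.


A bed frame 1987 mm long (x) by 1341 mm wide (y). Four 62×62 mm corner posts, 403 mm tall, at the corners of the footprint. Four rails of 35 mm thickness and 183 mm height run between adjacent posts with their undersides at z = 198 mm, their outer faces flush with the outside of the frame (the two x-running rails run between the posts' inner faces; the two y-running rails run between the posts' inner faces). 13 slats, each 75 mm wide (x) and 17 mm thick, lie across the top of the two x-running rails, running the full 1341 mm width of the frame in y; along x they sit between the end posts with a 63 mm gap after the −x posts and between neighbouring slats, leaving 69 mm before the +x posts.


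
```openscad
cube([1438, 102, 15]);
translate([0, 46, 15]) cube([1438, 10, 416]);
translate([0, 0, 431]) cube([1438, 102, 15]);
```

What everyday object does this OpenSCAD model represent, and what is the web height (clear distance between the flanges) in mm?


An I-beam. The web height is 416 mm.

Two wide flanges with a thin centred web — an I-beam. Overall 446 mm minus two 15 mm flanges gives a web of 446 − 2·15 = 416 mm.


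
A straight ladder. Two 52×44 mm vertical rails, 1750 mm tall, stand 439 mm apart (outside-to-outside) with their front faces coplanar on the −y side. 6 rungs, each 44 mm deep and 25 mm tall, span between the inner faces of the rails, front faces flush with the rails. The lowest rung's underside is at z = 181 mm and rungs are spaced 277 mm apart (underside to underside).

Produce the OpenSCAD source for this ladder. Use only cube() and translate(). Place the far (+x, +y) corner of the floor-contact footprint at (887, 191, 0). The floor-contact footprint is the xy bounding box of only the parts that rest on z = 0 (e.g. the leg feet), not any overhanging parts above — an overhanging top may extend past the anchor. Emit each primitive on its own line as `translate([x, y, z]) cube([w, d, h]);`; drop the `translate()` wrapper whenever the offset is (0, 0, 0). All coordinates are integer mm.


translate([448, 147, 0]) cube([52, 44, 1750]);
translate([835, 147, 0]) cube([52, 44, 1750]);
translate([500, 147, 181]) cube([335, 44, 25]);
translate([500, 147, 458]) cube([335, 44, 25]);
translate([500, 147, 735]) cube([335, 44, 25]);
translate([500, 147, 1012]) cube([335, 44, 25]);
translate([500, 147, 1289]) cube([335, 44, 25]);
translate([500, 147, 1566]) cube([335, 44, 25]);


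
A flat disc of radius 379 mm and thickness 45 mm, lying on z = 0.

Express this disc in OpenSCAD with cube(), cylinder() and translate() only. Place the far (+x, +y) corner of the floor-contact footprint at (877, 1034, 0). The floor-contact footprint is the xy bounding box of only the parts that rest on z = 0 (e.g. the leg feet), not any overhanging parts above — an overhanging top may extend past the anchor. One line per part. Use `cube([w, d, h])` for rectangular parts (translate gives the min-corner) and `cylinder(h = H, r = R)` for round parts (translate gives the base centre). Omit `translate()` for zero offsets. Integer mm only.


translate([498, 655, 0]) cylinder(h = 45, r = 379);


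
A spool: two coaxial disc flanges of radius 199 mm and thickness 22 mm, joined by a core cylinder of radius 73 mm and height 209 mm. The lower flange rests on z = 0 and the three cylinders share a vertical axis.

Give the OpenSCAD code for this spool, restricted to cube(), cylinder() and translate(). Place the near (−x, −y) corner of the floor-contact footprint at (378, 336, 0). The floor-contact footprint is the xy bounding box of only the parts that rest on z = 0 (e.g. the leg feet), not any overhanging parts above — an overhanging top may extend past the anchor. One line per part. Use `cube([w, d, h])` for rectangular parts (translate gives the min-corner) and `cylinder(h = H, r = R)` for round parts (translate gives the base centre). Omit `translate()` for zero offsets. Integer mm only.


translate([577, 535, 0]) cylinder(h = 22, r = 199);
translate([577, 535, 22]) cylinder(h = 209, r = 73);
translate([577, 535, 231]) cylinder(h = 22, r = 199);


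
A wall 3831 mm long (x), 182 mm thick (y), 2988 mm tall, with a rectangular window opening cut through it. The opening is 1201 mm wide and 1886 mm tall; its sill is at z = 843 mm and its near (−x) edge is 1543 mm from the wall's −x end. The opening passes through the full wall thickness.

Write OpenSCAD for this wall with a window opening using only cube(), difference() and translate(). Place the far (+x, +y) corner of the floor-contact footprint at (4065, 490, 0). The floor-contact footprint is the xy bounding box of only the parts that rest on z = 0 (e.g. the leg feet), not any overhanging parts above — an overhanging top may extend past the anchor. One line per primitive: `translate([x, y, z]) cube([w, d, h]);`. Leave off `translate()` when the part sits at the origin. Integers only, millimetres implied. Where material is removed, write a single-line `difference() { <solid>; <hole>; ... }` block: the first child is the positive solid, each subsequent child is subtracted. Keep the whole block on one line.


difference() { translate([234, 308, 0]) cube([3831, 182, 2988]); translate([1777, 308, 843]) cube([1201, 182, 1886]); }


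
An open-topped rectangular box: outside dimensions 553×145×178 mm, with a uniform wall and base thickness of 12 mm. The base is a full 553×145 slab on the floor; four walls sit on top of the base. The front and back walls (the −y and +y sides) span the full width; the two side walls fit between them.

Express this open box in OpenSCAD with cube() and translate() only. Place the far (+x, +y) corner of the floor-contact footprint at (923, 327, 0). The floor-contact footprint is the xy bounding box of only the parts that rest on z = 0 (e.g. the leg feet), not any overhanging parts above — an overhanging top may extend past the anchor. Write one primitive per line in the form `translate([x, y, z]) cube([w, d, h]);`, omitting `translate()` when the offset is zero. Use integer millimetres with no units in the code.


translate([370, 182, 0]) cube([553, 145, 12]);
translate([370, 182, 12]) cube([553, 12, 166]);
translate([370, 315, 12]) cube([553, 12, 166]);
translate([370, 194, 12]) cube([12, 121, 166]);
translate([911, 194, 12]) cube([12, 121, 166]);


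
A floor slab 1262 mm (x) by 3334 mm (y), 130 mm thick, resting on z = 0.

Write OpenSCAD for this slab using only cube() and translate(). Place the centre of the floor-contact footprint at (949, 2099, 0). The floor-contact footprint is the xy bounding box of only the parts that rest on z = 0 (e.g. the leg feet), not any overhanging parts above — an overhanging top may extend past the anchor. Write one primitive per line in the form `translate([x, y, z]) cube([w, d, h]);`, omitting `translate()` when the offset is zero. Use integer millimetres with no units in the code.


translate([318, 432, 0]) cube([1262, 3334, 130]);


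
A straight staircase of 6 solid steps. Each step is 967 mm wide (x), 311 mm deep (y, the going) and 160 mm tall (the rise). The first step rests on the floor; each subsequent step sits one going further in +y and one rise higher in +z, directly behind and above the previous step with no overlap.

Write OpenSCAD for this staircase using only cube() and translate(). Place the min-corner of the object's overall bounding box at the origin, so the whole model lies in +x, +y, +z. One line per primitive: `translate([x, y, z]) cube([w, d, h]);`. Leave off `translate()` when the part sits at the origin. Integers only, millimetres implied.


cube([967, 311, 160]);
translate([0, 311, 160]) cube([967, 311, 160]);
translate([0, 622, 320]) cube([967, 311, 160]);
translate([0, 933, 480]) cube([967, 311, 160]);
translate([0, 1244, 640]) cube([967, 311, 160]);
translate([0, 1555, 800]) cube([967, 311, 160]);


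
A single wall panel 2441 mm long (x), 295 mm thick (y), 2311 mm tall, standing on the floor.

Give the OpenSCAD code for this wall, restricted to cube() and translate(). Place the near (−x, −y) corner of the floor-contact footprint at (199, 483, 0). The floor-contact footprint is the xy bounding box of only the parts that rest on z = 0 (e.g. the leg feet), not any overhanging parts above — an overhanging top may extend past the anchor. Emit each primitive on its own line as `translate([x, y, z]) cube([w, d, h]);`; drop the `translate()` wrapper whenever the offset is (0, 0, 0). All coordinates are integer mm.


translate([199, 483, 0]) cube([2441, 295, 2311]);


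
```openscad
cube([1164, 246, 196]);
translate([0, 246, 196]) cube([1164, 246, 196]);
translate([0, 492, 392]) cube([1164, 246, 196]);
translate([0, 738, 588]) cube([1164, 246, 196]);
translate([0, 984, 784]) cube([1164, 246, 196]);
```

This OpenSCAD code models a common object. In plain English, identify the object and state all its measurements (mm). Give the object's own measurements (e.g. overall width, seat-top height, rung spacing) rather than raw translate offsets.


A straight staircase of 5 solid steps. Each step is 1164 mm wide (x), 246 mm deep (y, the going) and 196 mm tall (the rise). The first step rests on the floor; each subsequent step sits one going further in +y and one rise higher in +z, directly behind and above the previous step with no overlap.
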